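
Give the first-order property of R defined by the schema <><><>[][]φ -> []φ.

This is a Sahlqvist (Geach-type) schema ◇^3□^2φ → □^1◇^0φ.
Minimal-valuation argument: fix x; take any y with xR^3y and any z with xR^1z. Set V(φ) to the set of worlds R-reachable from y in exactly 2 steps. Then □^2φ holds at y, so the antecedent holds at x; validity forces ◇^0φ at z, giving a w with zR^0w and yR^2w.
First-order correspondent: forall x forall y forall z ((x R^3 y & xRz) -> exists w (y R^2 w & z = w)).

forall x forall y forall z ((x R^3 y & xRz) -> exists w (y R^2 w & z = w))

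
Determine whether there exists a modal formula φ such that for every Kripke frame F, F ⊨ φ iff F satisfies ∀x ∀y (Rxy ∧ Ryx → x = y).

If a class were modally definable it would be closed under surjective bounded morphisms (Goldblatt–Thomason).
The 8-cycle (worlds w0,w1,w2,w3,w4,w5,w6,w7 with w0→w1→w2→w3→w4→w5→w6→w7→w0) is antisymmetric. Sending even-indexed worlds to s and odd-indexed worlds to t is a surjective bounded morphism onto the two-world frame with s↔t, which is not antisymmetric.
Hence antisymmetry is not modally definable.

Not modally definable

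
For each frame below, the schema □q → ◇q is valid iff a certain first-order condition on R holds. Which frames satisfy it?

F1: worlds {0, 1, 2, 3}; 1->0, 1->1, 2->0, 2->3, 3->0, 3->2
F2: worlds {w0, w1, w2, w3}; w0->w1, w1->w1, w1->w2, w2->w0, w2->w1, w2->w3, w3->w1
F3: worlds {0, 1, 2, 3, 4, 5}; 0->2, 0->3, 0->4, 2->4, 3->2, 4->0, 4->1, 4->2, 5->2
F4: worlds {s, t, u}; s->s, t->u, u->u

F2, F4

Frame correspondent (Sahlqvist): ∀x ∃y Rxy — i.e. seriality.
F1: fails — world 0 has no successor.
F2: ✓.
F3: fails — world 1 has no successor.
F4: ✓.
Valid on: F2, F4.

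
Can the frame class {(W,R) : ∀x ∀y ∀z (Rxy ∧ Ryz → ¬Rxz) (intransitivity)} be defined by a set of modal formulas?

Modal frame validity is preserved under surjective bounded morphisms.
The 7-cycle (worlds a,b,c,d,e,f,g with a→b→c→d→e→f→g→a) is intransitive. Mapping every world to a single reflexive point • is a surjective bounded morphism; the reflexive point is not intransitive (R••∧R•• but R••).
Hence intransitivity is not modally definable.

No — not modally definable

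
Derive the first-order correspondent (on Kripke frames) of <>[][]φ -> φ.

forall x forall y (xRy -> exists w (y R^2 w & x = w))

This is a Sahlqvist (Geach-type) schema ◇^1□^2φ → □^0◇^0φ.
First-order correspondent: forall x forall y (xRy -> exists w (y R^2 w & x = w)).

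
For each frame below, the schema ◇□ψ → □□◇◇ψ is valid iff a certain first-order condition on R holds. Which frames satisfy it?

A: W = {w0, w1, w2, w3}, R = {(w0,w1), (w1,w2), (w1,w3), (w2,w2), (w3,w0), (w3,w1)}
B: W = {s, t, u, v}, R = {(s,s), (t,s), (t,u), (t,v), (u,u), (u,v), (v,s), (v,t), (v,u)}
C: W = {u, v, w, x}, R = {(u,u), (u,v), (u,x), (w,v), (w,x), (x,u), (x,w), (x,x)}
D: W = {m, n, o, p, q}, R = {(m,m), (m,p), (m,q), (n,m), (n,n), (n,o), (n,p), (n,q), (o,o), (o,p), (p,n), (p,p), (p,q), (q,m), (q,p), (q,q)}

D

Frame correspondent (Sahlqvist): ∀x ∀y ∀z ((xRy ∧ xR²z) → ∃w (yRw ∧ zR²w)) — i.e. a generalized confluence (Geach) condition.
A: fails — w1Rw3, w1R²w0 but no w with w3Rw and w0R²w.
B: fails — tRu, tR²s but no w with uRw and sR²w.
C: fails — uRu, uR²v but no t with uRt and vR²t.
D: condition met.
Valid on: D.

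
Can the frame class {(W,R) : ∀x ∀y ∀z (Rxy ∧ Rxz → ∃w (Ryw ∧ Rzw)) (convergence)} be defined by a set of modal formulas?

Yes, by ◇□q → □◇q

Yes: it is convergence, defined by the .2 schema ◇□q → □◇q.
Suppose ◇□q→□◇q is valid. Take Rxy, Rxz and set V(q)={w : Ryw}. Then □q at y so ◇□q at x, so □◇q at x, so ◇q at z, giving w with Rzw and Ryw.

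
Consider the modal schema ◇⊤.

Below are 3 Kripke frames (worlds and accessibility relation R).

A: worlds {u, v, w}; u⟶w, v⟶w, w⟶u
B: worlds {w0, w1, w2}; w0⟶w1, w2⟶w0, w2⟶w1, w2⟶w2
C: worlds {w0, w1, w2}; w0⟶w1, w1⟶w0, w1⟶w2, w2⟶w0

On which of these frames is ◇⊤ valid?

A, C

The schema corresponds to seriality: ∀x ∃y Rxy.
A: condition met.
B: fails — world w1 has no successor.
C: condition met.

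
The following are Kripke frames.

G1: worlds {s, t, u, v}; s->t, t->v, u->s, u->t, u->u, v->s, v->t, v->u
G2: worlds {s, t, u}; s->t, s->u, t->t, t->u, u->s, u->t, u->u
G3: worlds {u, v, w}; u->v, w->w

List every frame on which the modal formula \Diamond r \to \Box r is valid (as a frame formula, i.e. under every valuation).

This is the axiom for partial functionality; its first-order frame correspondent is \forall x \forall y \forall z (Rxy \wedge Rxz \to y = z).
G1: fails — u sees both s and t.
G2: fails — s sees both t and u.
G3: holds.
Valid on: G3.

G3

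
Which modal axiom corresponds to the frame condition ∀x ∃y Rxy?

A defining formula is □r → ◇r (the D axiom).
Suppose □r→◇r is valid. At any x set V(r)=W. Then □r at x, so ◇r at x, so x has a successor.

□r → ◇r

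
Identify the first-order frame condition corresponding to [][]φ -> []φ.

density

Suppose □□φ→□φ is valid. Take Rxy and set V(φ)={w : xR²w}. Then □□φ at x, so □φ at x, so φ at y, i.e. ∃z(Rxz∧Rzy).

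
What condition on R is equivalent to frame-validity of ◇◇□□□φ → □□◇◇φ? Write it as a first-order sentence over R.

∀x ∀y ∀z ((xR²y ∧ xR²z) → ∃w (yR³w ∧ zR²w))

This is a Sahlqvist (Geach-type) schema ◇^2□^3φ → □^2◇^2φ.
Minimal-valuation argument: fix x; take any y with xR^2y and any z with xR^2z. Set V(φ) to the set of worlds R-reachable from y in exactly 3 steps. Then □^3φ holds at y, so the antecedent holds at x; validity forces ◇^2φ at z, giving a w with zR^2w and yR^3w.
First-order correspondent: ∀x ∀y ∀z ((xR²y ∧ xR²z) → ∃w (yR³w ∧ zR²w)).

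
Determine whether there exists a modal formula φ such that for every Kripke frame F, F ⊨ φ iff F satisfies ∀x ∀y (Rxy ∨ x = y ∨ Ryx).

Any modally definable frame class is closed under disjoint unions.
Take 4 disjoint single-world reflexive frames: each is trivially connected, but their disjoint union has 4 worlds with no edge between distinct components, so it is not connected.
Hence connectedness of R is not modally definable.

No — not modally definable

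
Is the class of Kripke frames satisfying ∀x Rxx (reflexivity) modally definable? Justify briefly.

This is a Sahlqvist condition; the T axiom □p → p defines it.
Suppose □p→p is valid. At any x set V(p)={w : Rxw}. Then □p holds at x, so p holds at x, i.e. Rxx.

Yes — defined by □p → p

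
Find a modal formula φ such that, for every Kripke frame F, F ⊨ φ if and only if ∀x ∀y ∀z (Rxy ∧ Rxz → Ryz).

◇r → □◇r

This is the Euclidean property; the standard corresponding axiom is 5: ◇r → □◇r.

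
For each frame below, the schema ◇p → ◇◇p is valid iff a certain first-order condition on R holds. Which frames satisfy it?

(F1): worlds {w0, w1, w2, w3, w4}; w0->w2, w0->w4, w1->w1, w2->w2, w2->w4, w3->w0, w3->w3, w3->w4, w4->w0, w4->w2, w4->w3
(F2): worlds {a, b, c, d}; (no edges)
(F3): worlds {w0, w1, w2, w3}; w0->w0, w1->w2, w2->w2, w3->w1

(F1), (F2)

This is the axiom for a generalized confluence (Geach) condition; its first-order frame correspondent is ∀x ∀y (xRy → ∃w (y = w ∧ xR²w)).
(F1): holds.
(F2): holds.
(F3): fails — w3Rw1 but no w with w1=w and w3R²w.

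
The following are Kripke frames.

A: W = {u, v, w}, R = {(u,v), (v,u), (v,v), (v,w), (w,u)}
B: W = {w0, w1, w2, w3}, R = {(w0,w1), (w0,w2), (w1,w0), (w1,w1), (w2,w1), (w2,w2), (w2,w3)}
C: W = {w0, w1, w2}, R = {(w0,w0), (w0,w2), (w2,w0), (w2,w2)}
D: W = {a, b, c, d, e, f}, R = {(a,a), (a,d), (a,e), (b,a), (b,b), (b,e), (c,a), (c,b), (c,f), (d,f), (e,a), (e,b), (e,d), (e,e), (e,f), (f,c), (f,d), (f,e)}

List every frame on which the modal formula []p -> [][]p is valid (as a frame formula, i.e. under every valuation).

Frame correspondent (Sahlqvist): forall x forall y forall z (Rxy & Ryz -> Rxz) — i.e. transitivity.
A: fails — Ruv and Rvw but not Ruw.
B: fails — Rw1w0 and Rw0w2 but not Rw1w2.
C: ✓.
D: fails — Rfe and Reb but not Rfb.

C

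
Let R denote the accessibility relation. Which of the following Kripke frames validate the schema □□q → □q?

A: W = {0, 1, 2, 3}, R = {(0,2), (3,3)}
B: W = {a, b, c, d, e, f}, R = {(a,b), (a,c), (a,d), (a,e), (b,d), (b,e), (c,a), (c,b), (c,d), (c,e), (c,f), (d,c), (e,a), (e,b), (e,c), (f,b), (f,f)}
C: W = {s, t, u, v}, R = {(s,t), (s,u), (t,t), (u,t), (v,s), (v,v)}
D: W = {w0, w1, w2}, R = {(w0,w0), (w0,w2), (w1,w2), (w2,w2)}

D

The schema corresponds to density: ∀x ∀y (Rxy → ∃z (Rxz ∧ Rzy)).
A: fails — R02 but no z with R0z and Rz2.
B: fails — Rdc but no z with Rdz and Rzc.
C: fails — Rsu but no z with Rsz and Rzu.
D: satisfies the condition.
Valid on: D.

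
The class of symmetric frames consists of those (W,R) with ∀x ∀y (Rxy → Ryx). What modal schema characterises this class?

s → □◇s

A defining formula is s → □◇s (the B axiom).
Suppose s→□◇s is valid. Take Rxy and set V(s)={x}. Then s at x, so □◇s at x, so ◇s at y, so some z with Ryz has s; z=x, i.e. Ryx.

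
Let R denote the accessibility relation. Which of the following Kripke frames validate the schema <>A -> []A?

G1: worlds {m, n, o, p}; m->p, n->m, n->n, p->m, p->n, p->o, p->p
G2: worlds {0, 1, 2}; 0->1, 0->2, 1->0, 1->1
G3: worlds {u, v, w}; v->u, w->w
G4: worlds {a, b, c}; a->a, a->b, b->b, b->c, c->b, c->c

G3

The schema corresponds to partial functionality: forall x forall y forall z (Rxy & Rxz -> y = z).
G1: fails — n sees both m and n.
G2: fails — 0 sees both 1 and 2.
G3: holds.
G4: fails — a sees both a and b.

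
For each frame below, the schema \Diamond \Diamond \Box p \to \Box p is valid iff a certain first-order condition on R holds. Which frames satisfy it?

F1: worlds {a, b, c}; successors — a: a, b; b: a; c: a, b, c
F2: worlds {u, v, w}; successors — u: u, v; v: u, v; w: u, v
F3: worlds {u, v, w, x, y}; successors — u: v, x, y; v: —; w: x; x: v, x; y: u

F2

This is the axiom for a generalized confluence (Geach) condition; its first-order frame correspondent is \forall x \forall y \forall z ((x R^2 y \wedge xRz) \to \exists w (yRw \wedge z = w)).
F1: fails — aR²b, aRb but no w with bRw and b=w.
F2: satisfies the condition.
F3: fails — uR²v, uRv but no t with vRt and v=t.
Valid on: F2.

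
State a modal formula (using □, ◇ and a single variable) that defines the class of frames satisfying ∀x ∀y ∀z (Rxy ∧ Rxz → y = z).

◇s → □s

The condition is partial functionality. The CD schema ◇s → □s defines it.
Suppose ◇s→□s is valid. Take Rxy, Rxz and set V(s)={y}. Then ◇s at x, so □s at x, so s at z, i.e. z=y.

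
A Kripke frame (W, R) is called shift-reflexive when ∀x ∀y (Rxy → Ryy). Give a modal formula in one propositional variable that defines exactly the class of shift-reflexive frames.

This is shift-reflexivity; the standard corresponding axiom is T□: □(□ψ → ψ).
Suppose □(□ψ→ψ) is valid. Take Rxy and set V(ψ)={w : Ryw}. Then at y, □ψ holds; since □(□ψ→ψ) at x, □ψ→ψ at y, so ψ at y, i.e. Ryy.

□(□ψ → ψ)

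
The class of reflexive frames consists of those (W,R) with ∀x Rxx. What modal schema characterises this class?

□r → r

A defining formula is □r → r (the T axiom).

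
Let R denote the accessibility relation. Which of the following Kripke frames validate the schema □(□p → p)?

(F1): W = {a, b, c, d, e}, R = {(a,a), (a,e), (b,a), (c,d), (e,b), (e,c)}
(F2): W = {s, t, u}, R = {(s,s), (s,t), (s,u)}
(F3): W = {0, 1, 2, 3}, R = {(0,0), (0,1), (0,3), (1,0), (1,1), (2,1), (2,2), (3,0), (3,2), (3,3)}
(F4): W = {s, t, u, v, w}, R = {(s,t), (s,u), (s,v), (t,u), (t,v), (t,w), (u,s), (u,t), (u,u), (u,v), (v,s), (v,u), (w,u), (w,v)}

(F3)

Frame correspondent (Sahlqvist): ∀x ∀y (Rxy → Ryy) — i.e. shift-reflexivity.
(F1): fails — Reb but not Rbb.
(F2): fails — Rsu but not Ruu.
(F3): ✓.
(F4): fails — Ruv but not Rvv.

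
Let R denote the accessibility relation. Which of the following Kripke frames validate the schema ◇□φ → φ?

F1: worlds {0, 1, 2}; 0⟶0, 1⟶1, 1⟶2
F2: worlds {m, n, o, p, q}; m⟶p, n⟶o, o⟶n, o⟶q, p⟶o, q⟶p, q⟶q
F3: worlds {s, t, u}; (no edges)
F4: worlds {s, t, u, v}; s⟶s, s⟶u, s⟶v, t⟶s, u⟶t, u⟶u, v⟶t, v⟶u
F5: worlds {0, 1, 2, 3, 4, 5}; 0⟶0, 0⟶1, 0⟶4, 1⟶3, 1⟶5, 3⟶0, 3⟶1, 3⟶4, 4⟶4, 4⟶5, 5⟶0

F3

This is the axiom for symmetry; its first-order frame correspondent is ∀x ∀y (Rxy → Ryx).
F1: fails — R12 but not R21.
F2: fails — Rpo but not Rop.
F3: satisfies the condition.
F4: fails — Rut but not Rtu.
F5: fails — R34 but not R43.
Valid on: F3.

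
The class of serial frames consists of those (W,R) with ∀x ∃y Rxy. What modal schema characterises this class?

A defining formula is □q → ◇q (the D axiom).
Suppose □q→◇q is valid. At any x set V(q)=W. Then □q at x, so ◇q at x, so x has a successor.

□q → ◇q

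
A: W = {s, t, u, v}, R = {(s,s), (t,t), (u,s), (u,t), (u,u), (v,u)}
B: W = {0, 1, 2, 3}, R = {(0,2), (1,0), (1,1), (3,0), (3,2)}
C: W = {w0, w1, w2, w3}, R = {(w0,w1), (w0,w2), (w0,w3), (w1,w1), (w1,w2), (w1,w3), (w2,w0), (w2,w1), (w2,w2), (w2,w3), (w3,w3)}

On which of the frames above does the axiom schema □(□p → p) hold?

The schema corresponds to shift-reflexivity: ∀x ∀y (Rxy → Ryy).
A: condition met.
B: fails — R10 but not R00.
C: fails — Rw2w0 but not Rw0w0.
Valid on: A.

A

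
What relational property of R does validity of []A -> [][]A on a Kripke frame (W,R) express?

transitivity

Suppose □A→□□A is valid. Take Rxy, Ryz and set V(A)={w : Rxw}. Then □A at x, so □□A at x, so □A at y, so A at z, i.e. Rxz.
Conversely, any frame satisfying forall x forall y forall z (Rxy & Ryz -> Rxz) validates the schema.
So the correspondent is transitivity.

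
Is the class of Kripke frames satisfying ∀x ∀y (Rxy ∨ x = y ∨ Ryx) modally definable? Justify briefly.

Any modally definable frame class is closed under disjoint unions.
Take 4 disjoint single-world reflexive frames: each is trivially connected, but their disjoint union has 4 worlds with no edge between distinct components, so it is not connected.
Hence connectedness of R is not modally definable.

No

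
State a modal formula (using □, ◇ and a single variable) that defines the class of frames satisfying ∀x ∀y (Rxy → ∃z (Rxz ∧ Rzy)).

A defining formula is □□r → □r (the C4 axiom).

□□r → □r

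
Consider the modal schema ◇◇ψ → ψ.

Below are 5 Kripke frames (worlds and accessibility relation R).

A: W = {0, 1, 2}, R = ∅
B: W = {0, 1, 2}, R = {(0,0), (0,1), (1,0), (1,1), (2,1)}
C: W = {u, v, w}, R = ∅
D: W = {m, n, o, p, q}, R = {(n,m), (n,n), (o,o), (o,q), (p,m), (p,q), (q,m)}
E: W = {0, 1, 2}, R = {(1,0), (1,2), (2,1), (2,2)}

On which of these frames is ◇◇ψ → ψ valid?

A, C

This is the axiom for a generalized confluence (Geach) condition; its first-order frame correspondent is ∀x ∀y (xR²y → ∃w (y = w ∧ x = w)).
A: condition met.
B: fails — 0R²1 but 1 ≠ 0.
C: condition met.
D: fails — nR²m but m ≠ n.
E: fails — 1R²2 but 2 ≠ 1.
Valid on: A, C.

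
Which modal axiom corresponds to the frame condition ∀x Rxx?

□ψ → ψ

The condition is reflexivity. The T schema □ψ → ψ defines it.
Suppose □ψ→ψ is valid. At any x set V(ψ)={w : Rxw}. Then □ψ holds at x, so ψ holds at x, i.e. Rxx.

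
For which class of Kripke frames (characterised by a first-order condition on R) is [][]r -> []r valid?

Density

Suppose □□r→□r is valid. Take Rxy and set V(r)={w : xR²w}. Then □□r at x, so □r at x, so r at y, i.e. ∃z(Rxz∧Rzy).
The converse is a direct semantic check.
So the correspondent is density.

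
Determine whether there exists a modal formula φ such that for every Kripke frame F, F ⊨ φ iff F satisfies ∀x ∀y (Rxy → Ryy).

This is a Sahlqvist condition; the T□ axiom □(□p → p) defines it.
Suppose □(□p→p) is valid. Take Rxy and set V(p)={w : Ryw}. Then at y, □p holds; since □(□p→p) at x, □p→p at y, so p at y, i.e. Ryy.

Definable; □(□p → p) defines it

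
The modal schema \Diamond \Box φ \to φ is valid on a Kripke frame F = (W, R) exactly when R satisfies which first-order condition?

symmetry

Equivalently (dual form): φ → □◇φ.
Suppose φ→□◇φ is valid. Take Rxy and set V(φ)={x}. Then φ at x, so □◇φ at x, so ◇φ at y, so some z with Ryz has φ; z=x, i.e. Ryx.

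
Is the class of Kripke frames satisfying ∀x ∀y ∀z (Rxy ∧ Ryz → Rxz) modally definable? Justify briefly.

Definable; □q → □□q defines it

Yes: it is transitivity, defined by the 4 schema □q → □□q.
Suppose □q→□□q is valid. Take Rxy, Ryz and set V(q)={w : Rxw}. Then □q at x, so □□q at x, so □q at y, so q at z, i.e. Rxz.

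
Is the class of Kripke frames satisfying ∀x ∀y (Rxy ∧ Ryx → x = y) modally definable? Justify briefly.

Any modally definable frame class is closed under surjective bounded morphisms.
The 6-cycle (worlds a,b,c,d,e,f with a→b→c→d→e→f→a) is antisymmetric. Sending even-indexed worlds to s and odd-indexed worlds to t is a surjective bounded morphism onto the two-world frame with s↔t, which is not antisymmetric.
So no modal formula (or set of formulas) defines exactly the antisymmetric frames.

Not modally definable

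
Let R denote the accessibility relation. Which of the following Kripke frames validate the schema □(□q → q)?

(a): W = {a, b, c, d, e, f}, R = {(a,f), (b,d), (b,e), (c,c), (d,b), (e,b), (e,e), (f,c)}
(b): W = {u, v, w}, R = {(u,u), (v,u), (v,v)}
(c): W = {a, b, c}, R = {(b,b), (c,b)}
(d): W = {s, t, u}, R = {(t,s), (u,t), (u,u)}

The schema corresponds to shift-reflexivity: ∀x ∀y (Rxy → Ryy).
(a): fails — Reb but not Rbb.
(b): holds.
(c): holds.
(d): fails — Rts but not Rss.

(b), (c)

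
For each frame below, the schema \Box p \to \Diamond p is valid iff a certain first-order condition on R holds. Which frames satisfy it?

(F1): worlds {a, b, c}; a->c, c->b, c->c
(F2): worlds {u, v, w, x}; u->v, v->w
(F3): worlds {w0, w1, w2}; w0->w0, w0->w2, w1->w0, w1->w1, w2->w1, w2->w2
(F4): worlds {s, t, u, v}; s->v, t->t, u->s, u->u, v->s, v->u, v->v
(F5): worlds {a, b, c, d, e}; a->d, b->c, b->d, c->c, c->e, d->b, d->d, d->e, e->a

The schema corresponds to seriality: \forall x \exists y Rxy.
(F1): fails — world b has no successor.
(F2): fails — world w has no successor.
(F3): satisfies the condition.
(F4): satisfies the condition.
(F5): satisfies the condition.
Valid on: (F3), (F4), (F5).

(F3), (F4), (F5)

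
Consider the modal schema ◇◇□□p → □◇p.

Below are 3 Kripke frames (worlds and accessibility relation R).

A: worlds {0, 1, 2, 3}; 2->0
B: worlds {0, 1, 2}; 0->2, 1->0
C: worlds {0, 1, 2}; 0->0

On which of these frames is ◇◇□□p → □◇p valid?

A, C

The schema corresponds to a generalized confluence (Geach) condition: ∀x ∀y ∀z ((xR²y ∧ xRz) → ∃w (yR²w ∧ zRw)).
A: holds.
B: fails — 1R²2, 1R0 but no w with 2R²w and 0Rw.
C: holds.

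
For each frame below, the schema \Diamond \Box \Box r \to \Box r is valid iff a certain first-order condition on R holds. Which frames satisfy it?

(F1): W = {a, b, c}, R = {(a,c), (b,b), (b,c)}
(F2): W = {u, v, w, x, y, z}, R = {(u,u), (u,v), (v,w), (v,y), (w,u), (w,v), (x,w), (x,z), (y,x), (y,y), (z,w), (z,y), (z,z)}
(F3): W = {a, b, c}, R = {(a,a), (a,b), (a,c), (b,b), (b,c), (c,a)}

(F3)

This is the axiom for a generalized confluence (Geach) condition; its first-order frame correspondent is \forall x \forall y \forall z ((xRy \wedge xRz) \to \exists w (y R^2 w \wedge z = w)).
(F1): fails — aRc, aRc but no w with cR²w and c=w.
(F2): fails — xRw, xRz but no t with wR²t and z=t.
(F3): ✓.
Valid on: (F3).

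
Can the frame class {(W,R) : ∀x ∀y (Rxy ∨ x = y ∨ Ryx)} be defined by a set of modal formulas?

Modal frame validity is preserved under disjoint unions.
Take 2 disjoint single-world reflexive frames: each is trivially connected, but their disjoint union has 2 worlds with no edge between distinct components, so it is not connected.
So the class is not modally definable.

No — not modally definable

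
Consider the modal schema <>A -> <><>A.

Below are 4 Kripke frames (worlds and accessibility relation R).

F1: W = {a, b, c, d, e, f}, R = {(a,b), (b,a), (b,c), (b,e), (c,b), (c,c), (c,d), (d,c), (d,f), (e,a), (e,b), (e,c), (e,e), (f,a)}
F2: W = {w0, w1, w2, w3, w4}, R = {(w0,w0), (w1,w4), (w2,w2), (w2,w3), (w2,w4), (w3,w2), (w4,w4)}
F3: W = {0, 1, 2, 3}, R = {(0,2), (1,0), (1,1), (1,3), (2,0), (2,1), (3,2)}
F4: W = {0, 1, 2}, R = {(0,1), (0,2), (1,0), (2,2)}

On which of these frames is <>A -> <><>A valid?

F2

Frame correspondent (Sahlqvist): forall x forall y (xRy -> exists w (y = w & x R^2 w)) — i.e. a generalized confluence (Geach) condition.
F1: fails — aRb but no w with b=w and aR²w.
F2: condition met.
F3: fails — 0R2 but no w with 2=w and 0R²w.
F4: fails — 0R1 but no w with 1=w and 0R²w.
Valid on: F2.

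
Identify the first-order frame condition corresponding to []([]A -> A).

shift-reflexivity

This is the T□ axiom.
It corresponds to shift-reflexivity: forall x forall y (Rxy -> Ryy).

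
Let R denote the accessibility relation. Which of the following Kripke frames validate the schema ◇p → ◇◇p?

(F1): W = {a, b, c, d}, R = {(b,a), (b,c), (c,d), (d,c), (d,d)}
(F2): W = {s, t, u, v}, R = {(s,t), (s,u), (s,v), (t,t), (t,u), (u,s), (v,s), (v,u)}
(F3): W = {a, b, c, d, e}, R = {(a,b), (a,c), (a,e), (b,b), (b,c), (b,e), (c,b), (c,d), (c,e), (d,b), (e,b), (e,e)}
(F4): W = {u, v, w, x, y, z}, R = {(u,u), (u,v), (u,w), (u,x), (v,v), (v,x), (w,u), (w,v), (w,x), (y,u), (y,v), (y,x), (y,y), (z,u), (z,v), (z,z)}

Frame correspondent (Sahlqvist): ∀x ∀y (xRy → ∃w (y = w ∧ xR²w)) — i.e. a generalized confluence (Geach) condition.
(F1): fails — bRa but no w with a=w and bR²w.
(F2): fails — sRv but no w with v=w and sR²w.
(F3): fails — cRd but no w with d=w and cR²w.
(F4): condition met.

(F4)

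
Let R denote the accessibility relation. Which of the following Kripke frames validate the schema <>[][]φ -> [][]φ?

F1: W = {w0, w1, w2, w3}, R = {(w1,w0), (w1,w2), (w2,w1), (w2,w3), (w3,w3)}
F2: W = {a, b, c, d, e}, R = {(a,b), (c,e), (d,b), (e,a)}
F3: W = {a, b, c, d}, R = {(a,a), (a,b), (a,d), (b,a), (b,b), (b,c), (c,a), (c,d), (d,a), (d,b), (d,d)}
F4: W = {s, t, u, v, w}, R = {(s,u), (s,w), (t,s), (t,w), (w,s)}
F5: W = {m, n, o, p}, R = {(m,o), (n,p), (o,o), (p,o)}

F5

The schema corresponds to a generalized confluence (Geach) condition: forall x forall y forall z ((xRy & x R^2 z) -> exists w (y R^2 w & z = w)).
F1: fails — w1Rw0, w1R²w1 but no w with w0R²w and w1=w.
F2: fails — cRe, cR²a but no w with eR²w and a=w.
F3: fails — bRc, bR²c but no w with cR²w and c=w.
F4: fails — sRu, sR²s but no w* with uR²w* and s=w*.
F5: holds.
Valid on: F5.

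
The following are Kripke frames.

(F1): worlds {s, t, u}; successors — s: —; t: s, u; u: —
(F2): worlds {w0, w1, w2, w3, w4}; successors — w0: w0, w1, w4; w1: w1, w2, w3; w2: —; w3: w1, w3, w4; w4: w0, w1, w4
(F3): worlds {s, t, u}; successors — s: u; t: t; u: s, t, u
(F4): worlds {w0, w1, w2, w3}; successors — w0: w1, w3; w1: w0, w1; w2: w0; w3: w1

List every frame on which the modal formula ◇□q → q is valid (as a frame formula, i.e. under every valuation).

none

This is the axiom for symmetry; its first-order frame correspondent is ∀x ∀y (Rxy → Ryx).
(F1): fails — Rtu but not Rut.
(F2): fails — Rw1w2 but not Rw2w1.
(F3): fails — Rut but not Rtu.
(F4): fails — Rw3w1 but not Rw1w3.
Valid on no frame.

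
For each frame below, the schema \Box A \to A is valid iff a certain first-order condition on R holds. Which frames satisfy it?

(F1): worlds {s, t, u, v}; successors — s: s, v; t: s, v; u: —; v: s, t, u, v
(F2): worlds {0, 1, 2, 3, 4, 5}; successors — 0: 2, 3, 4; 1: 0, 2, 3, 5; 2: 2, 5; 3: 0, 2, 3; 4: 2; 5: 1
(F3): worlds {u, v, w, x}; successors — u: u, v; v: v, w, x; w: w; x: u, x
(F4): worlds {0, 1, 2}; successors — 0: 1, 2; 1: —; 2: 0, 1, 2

(F3)

This is the axiom for reflexivity; its first-order frame correspondent is \forall x Rxx.
(F1): fails — world t does not see itself.
(F2): fails — world 0 does not see itself.
(F3): ✓.
(F4): fails — world 0 does not see itself.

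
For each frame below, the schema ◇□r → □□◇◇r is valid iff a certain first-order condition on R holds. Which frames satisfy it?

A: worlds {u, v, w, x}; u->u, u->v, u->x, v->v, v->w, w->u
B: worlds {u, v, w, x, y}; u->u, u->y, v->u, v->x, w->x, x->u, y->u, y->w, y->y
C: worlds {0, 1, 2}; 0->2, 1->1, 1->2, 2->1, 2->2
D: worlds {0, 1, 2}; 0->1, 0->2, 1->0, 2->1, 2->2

C

The schema corresponds to a generalized confluence (Geach) condition: ∀x ∀y ∀z ((xRy ∧ xR²z) → ∃w (yRw ∧ zR²w)).
A: fails — uRu, uR²x but no t with uRt and xR²t.
B: fails — yRw, yR²u but no t with wRt and uR²t.
C: ✓.
D: fails — 0R1, 0R²1 but no w with 1Rw and 1R²w.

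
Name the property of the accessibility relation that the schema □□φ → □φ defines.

Density

Suppose □□φ→□φ is valid. Take Rxy and set V(φ)={w : xR²w}. Then □□φ at x, so □φ at x, so φ at y, i.e. ∃z(Rxz∧Rzy).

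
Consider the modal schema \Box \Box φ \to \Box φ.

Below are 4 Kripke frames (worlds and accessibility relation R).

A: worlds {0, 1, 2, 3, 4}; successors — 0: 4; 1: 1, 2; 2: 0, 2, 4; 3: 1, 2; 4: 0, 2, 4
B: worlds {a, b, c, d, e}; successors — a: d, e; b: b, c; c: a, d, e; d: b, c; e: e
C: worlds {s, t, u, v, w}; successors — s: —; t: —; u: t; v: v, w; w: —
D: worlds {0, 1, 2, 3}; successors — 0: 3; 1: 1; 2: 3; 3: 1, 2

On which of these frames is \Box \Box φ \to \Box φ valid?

The schema corresponds to density: \forall x \forall y (Rxy \to \exists z (Rxz \wedge Rzy)).
A: holds.
B: fails — Rca but no z with Rcz and Rza.
C: fails — Rut but no z with Ruz and Rzt.
D: fails — R32 but no z with R3z and Rz2.
Valid on: A.

A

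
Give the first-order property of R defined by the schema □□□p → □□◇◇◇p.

This is a Sahlqvist (Geach-type) schema ◇^0□^3p → □^2◇^3p.
First-order correspondent: ∀x ∀z (xR²z → ∃w (xR³w ∧ zR³w)).

∀x ∀z (xR²z → ∃w (xR³w ∧ zR³w))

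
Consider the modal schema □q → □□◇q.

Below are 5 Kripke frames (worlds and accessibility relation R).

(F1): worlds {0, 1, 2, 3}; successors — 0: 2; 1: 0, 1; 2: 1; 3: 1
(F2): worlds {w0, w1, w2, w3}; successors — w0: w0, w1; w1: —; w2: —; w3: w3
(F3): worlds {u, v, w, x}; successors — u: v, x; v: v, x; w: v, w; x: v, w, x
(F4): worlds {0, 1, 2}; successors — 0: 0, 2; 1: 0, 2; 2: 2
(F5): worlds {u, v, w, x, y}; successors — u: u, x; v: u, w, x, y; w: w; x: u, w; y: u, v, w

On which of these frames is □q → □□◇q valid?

This is the axiom for a generalized confluence (Geach) condition; its first-order frame correspondent is ∀x ∀z (xR²z → ∃w (xRw ∧ zRw)).
(F1): fails — 0R²1 but no w with 0Rw and 1Rw.
(F2): fails — w0R²w1 but no w with w0Rw and w1Rw.
(F3): condition met.
(F4): condition met.
(F5): fails — uR²w but no t with uRt and wRt.

(F3), (F4)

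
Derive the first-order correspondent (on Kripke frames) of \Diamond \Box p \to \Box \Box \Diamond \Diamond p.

\forall x \forall y \forall z ((xRy \wedge x R^2 z) \to \exists w (yRw \wedge z R^2 w))

This is a Sahlqvist (Geach-type) schema ◇^1□^1p → □^2◇^2p.
First-order correspondent: \forall x \forall y \forall z ((xRy \wedge x R^2 z) \to \exists w (yRw \wedge z R^2 w)).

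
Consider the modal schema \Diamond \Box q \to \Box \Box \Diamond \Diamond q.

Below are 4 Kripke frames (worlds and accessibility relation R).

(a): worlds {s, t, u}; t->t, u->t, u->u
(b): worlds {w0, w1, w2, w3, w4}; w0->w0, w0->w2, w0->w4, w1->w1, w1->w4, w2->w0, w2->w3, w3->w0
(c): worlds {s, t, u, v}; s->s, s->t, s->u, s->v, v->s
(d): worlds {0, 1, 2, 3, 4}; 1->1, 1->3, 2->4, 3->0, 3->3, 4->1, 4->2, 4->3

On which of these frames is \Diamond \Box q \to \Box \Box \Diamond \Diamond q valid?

(a)

This is the axiom for a generalized confluence (Geach) condition; its first-order frame correspondent is \forall x \forall y \forall z ((xRy \wedge x R^2 z) \to \exists w (yRw \wedge z R^2 w)).
(a): condition met.
(b): fails — w0Rw0, w0R²w4 but no w with w0Rw and w4R²w.
(c): fails — sRs, sR²t but no w with sRw and tR²w.
(d): fails — 1R1, 1R²0 but no w with 1Rw and 0R²w.
Valid on: (a).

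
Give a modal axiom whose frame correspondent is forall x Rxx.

□r → r

A defining formula is □r → r (the T axiom).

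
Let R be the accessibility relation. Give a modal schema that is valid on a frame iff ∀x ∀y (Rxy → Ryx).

The condition is symmetry. The B schema s → □◇s defines it.
Suppose s→□◇s is valid. Take Rxy and set V(s)={x}. Then s at x, so □◇s at x, so ◇s at y, so some z with Ryz has s; z=x, i.e. Ryx.

s → □◇s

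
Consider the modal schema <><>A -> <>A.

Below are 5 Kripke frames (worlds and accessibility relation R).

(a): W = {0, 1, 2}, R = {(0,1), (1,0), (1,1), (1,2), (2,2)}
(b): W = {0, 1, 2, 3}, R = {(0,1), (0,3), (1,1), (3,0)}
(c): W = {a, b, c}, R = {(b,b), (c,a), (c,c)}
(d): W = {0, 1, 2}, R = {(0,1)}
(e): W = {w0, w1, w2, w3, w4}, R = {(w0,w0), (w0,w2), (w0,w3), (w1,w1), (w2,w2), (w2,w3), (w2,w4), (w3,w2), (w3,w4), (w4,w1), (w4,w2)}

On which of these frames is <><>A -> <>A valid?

Frame correspondent (Sahlqvist): forall x forall y forall z (Rxy & Ryz -> Rxz) — i.e. transitivity.
(a): fails — R01 and R10 but not R00.
(b): fails — R30 and R01 but not R31.
(c): satisfies the condition.
(d): satisfies the condition.
(e): fails — Rw2w4 and Rw4w1 but not Rw2w1.
Valid on: (c), (d).

(c), (d)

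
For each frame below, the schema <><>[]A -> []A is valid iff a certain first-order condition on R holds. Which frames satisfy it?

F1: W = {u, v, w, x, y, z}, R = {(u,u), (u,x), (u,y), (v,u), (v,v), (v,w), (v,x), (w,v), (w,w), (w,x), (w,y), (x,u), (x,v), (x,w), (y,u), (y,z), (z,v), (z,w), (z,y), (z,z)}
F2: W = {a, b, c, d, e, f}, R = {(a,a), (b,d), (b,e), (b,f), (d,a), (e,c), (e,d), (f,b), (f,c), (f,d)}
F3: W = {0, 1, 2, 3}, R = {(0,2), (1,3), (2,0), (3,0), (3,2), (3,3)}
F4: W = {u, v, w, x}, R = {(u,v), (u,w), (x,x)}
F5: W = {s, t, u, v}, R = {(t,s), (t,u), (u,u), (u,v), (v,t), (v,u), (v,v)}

The schema corresponds to a generalized confluence (Geach) condition: forall x forall y forall z ((x R^2 y & xRz) -> exists w (yRw & z = w)).
F1: fails — uR²v, uRy but no t with vRt and y=t.
F2: fails — bR²a, bRd but no w with aRw and d=w.
F3: fails — 1R²0, 1R3 but no w with 0Rw and 3=w.
F4: holds.
F5: fails — tR²u, tRs but no w with uRw and s=w.
Valid on: F4.

F4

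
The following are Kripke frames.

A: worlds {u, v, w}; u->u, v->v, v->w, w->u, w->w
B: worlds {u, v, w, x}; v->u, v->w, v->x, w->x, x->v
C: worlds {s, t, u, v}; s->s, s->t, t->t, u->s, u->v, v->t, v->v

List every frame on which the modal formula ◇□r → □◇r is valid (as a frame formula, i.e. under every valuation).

A, C

This is the axiom for convergence; its first-order frame correspondent is ∀x ∀y ∀z (Rxy ∧ Rxz → ∃w (Ryw ∧ Rzw)).
A: ✓.
B: fails — Rvw and Rvu but w and u have no common successor.
C: ✓.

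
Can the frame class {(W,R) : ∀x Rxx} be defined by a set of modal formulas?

The condition is reflexivity. A defining modal formula is □p → p.
Suppose □p→p is valid. At any x set V(p)={w : Rxw}. Then □p holds at x, so p holds at x, i.e. Rxx.

Yes, by □p → p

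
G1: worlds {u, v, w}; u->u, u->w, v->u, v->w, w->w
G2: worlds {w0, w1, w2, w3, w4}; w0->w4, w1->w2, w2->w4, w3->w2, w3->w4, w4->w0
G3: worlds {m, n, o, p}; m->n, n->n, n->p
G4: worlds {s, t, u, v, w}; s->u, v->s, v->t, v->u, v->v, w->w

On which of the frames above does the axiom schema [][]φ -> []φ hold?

This is the axiom for density; its first-order frame correspondent is forall x forall y (Rxy -> exists z (Rxz & Rzy)).
G1: ✓.
G2: fails — Rw1w2 but no z with Rw1z and Rzw2.
G3: ✓.
G4: fails — Rsu but no z with Rsz and Rzu.
Valid on: G1, G3.

G1, G3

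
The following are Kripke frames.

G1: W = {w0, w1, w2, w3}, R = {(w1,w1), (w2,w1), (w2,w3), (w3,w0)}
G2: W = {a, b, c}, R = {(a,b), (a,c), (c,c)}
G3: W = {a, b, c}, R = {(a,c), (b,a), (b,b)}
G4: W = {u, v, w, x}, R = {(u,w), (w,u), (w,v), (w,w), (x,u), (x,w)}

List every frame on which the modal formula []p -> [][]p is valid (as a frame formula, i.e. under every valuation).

G2

Frame correspondent (Sahlqvist): forall x forall y forall z (Rxy & Ryz -> Rxz) — i.e. transitivity.
G1: fails — Rw2w3 and Rw3w0 but not Rw2w0.
G2: satisfies the condition.
G3: fails — Rba and Rac but not Rbc.
G4: fails — Rxw and Rwv but not Rxv.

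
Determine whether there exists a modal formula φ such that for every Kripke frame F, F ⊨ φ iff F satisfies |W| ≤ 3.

Any modally definable frame class is closed under disjoint unions.
Any modal formula valid on each of 4 disjoint one-world frames is valid on their disjoint union (validity is preserved under disjoint unions). Each one-world frame has |W|=1≤3, but the union has |W|=4.
Hence having at most 3 worlds is not modally definable.

Not definable by any modal formula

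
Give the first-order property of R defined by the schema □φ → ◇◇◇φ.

∀x ∃w (xRw ∧ xR³w)

This is a Sahlqvist (Geach-type) schema ◇^0□^1φ → □^0◇^3φ.
First-order correspondent: ∀x ∃w (xRw ∧ xR³w).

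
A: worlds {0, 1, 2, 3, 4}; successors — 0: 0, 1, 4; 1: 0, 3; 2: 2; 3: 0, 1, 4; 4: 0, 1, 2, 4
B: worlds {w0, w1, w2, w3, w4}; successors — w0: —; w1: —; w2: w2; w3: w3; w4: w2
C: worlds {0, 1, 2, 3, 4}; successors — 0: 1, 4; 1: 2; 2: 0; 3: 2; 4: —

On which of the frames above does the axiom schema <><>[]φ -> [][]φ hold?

B

This is the axiom for a generalized confluence (Geach) condition; its first-order frame correspondent is forall x forall y forall z ((x R^2 y & x R^2 z) -> exists w (yRw & z = w)).
A: fails — 0R²0, 0R²2 but no w with 0Rw and 2=w.
B: satisfies the condition.
C: fails — 0R²2, 0R²2 but no w with 2Rw and 2=w.
Valid on: B.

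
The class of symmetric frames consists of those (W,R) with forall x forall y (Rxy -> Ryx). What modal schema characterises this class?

r → □◇r

This is symmetry; the standard corresponding axiom is B: r → □◇r.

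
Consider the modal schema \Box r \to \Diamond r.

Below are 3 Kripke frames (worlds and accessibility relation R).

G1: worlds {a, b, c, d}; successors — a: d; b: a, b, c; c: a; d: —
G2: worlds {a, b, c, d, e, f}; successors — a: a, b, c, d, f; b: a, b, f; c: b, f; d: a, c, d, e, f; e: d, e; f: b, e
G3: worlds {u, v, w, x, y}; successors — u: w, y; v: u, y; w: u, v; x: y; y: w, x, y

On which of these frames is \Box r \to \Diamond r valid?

This is the axiom for seriality; its first-order frame correspondent is \forall x \exists y Rxy.
G1: fails — world d has no successor.
G2: holds.
G3: holds.
Valid on: G2, G3.

G2, G3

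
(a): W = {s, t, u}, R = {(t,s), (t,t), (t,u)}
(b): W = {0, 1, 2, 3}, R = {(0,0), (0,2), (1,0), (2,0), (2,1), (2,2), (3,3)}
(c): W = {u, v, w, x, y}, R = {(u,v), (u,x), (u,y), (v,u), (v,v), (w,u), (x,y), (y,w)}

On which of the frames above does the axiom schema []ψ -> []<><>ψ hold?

Frame correspondent (Sahlqvist): forall x forall z (xRz -> exists w (xRw & z R^2 w)) — i.e. a generalized confluence (Geach) condition.
(a): fails — tRs but no w with tRw and sR²w.
(b): condition met.
(c): fails — uRx but no t with uRt and xR²t.
Valid on: (b).

(b)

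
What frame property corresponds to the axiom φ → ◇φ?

Equivalently (dual form): □φ → φ.
Suppose □φ→φ is valid. At any x set V(φ)={w : Rxw}. Then □φ holds at x, so φ holds at x, i.e. Rxx.
Conversely, on a frame with reflexivity the schema holds at every world under every valuation.
So the correspondent is reflexivity.

Reflexivity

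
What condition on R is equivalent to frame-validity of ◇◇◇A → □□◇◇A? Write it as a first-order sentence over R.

This is a Sahlqvist (Geach-type) schema ◇^3□^0A → □^2◇^2A.
First-order correspondent: ∀x ∀y ∀z ((xR³y ∧ xR²z) → ∃w (y = w ∧ zR²w)).

∀x ∀y ∀z ((xR³y ∧ xR²z) → ∃w (y = w ∧ zR²w))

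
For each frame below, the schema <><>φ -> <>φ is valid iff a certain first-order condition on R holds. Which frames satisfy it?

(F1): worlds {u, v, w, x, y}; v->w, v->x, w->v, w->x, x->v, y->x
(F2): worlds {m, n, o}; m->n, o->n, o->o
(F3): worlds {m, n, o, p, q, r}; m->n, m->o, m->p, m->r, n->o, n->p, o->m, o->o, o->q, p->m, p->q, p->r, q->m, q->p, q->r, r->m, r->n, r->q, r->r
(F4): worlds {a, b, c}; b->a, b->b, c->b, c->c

(F2)

This is the axiom for transitivity; its first-order frame correspondent is forall x forall y forall z (Rxy & Ryz -> Rxz).
(F1): fails — Ryx and Rxv but not Ryv.
(F2): holds.
(F3): fails — Rom and Rmn but not Ron.
(F4): fails — Rcb and Rba but not Rca.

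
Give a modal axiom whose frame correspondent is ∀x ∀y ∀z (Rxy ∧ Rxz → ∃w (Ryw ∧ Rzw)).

A defining formula is ◇□ψ → □◇ψ (the .2 axiom).
Suppose ◇□ψ→□◇ψ is valid. Take Rxy, Rxz and set V(ψ)={w : Ryw}. Then □ψ at y so ◇□ψ at x, so □◇ψ at x, so ◇ψ at z, giving w with Rzw and Ryw.

◇□ψ → □◇ψ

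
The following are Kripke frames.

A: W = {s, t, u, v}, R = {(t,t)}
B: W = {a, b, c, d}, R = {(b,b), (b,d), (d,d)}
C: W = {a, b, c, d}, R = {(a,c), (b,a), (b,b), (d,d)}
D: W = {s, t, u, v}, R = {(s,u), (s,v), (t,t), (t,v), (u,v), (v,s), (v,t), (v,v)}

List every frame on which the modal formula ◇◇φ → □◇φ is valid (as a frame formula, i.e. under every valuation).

A

The schema corresponds to a generalized confluence (Geach) condition: ∀x ∀y ∀z ((xR²y ∧ xRz) → ∃w (y = w ∧ zRw)).
A: satisfies the condition.
B: fails — bR²b, bRd but no w with b=w and dRw.
C: fails — bR²a, bRa but no w with a=w and aRw.
D: fails — sR²s, sRu but no w with s=w and uRw.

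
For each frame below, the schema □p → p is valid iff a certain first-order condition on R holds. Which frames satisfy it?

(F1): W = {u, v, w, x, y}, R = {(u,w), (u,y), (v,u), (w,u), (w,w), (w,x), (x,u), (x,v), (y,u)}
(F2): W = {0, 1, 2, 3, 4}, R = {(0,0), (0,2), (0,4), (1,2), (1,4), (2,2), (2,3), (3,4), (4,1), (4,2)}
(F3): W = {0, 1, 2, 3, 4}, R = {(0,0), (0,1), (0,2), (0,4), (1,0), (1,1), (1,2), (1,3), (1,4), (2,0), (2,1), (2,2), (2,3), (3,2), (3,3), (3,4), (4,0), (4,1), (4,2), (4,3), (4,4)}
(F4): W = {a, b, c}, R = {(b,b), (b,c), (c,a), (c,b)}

(F3)

The schema corresponds to reflexivity: ∀x Rxx.
(F1): fails — world u does not see itself.
(F2): fails — world 1 does not see itself.
(F3): holds.
(F4): fails — world a does not see itself.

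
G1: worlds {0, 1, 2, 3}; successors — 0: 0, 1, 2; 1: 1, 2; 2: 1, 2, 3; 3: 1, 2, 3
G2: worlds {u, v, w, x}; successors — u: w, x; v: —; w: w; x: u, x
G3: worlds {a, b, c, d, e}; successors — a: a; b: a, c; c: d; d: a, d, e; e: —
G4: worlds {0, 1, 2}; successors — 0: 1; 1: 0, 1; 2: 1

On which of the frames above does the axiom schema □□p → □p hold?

G1, G2, G4

Frame correspondent (Sahlqvist): ∀x ∀y (Rxy → ∃z (Rxz ∧ Rzy)) — i.e. density.
G1: holds.
G2: holds.
G3: fails — Rbc but no z with Rbz and Rzc.
G4: holds.
Valid on: G1, G2, G4.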